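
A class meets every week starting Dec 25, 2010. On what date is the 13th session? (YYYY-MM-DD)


First occurrence: 2010-12-25 (occurrence 1)
Each occurrence is 7 days after the previous.
Occurrence 13 is 12 weeks after the first.
12 weeks = 84 days
2010-12-25 + 84 days = 2011-03-19

2011-03-19


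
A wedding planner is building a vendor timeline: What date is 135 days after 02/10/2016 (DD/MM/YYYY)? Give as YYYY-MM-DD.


Start: 2016-10-02
Adding 135 days
Days remaining in October: 29
After October: 106 days still to add
November 2016: 30 days, 76 remaining
December 2016: 31 days, 45 remaining
January 2017: 31 days, 14 remaining
February 2017 has 28 days, need 14
Result: 2017-02-14

2017-02-14


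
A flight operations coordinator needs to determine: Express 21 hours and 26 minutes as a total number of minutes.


Hours: 21
Extra minutes: 26
Minutes per hour: 60
Hours to minutes: 21 x 60 = 1260
Total: 1260 + 26 = 1286

1286


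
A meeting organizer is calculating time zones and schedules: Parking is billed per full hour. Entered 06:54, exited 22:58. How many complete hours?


Start: 06:54
End: 22:58
Hour difference: 22 - 6 = 16 hours
Minute difference: 58 - 54 = 4 minutes
Total minutes: 964
Complete hours: 964 / 60 = 16 (remainder 4)

16


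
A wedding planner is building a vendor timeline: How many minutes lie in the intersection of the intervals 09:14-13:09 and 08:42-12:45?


Interval A: [554, 789] minutes from midnight
Interval B: [522, 765] minutes from midnight
Overlap start = max(554, 522) = 554
Overlap end = min(789, 765) = 765
Overlap = 765 - 554 = 211 minutes

211


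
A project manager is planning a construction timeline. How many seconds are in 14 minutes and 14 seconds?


Minutes: 14
Extra seconds: 14
Seconds per minute: 60
Minutes to seconds: 14 x 60 = 840
Total: 840 + 14 = 854

854


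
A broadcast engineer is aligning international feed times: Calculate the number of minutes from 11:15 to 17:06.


Start time: 11:15 = 675 minutes from midnight
End time: 17:06 = 1026 minutes from midnight
Difference: 1026 - 675 = 351 minutes
That is 5 hours and 51 minutes

351


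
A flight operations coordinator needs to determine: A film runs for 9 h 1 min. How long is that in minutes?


Hours: 9
Minutes: 1
Convert hours to minutes: 9 x 60 = 540
Add remaining minutes: 540 + 1 = 541

541


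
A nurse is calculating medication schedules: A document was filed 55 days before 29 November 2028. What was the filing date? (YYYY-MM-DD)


Start: 2028-11-29
Subtracting 55 days
Days already passed in November: 29
After going back through November: 26 more days to subtract
October 2028 has 31 days, need 26
Result: 2028-10-05

2028-10-05


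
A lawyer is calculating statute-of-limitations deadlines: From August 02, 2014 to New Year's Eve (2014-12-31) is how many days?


Start: August 02, 2014
End: December 31, 2014
Days left in August: 29
September: 30
October: 31
November: 30
December: 31
Sum of remaining months: 122
Total: 29 + 122 = 151

151


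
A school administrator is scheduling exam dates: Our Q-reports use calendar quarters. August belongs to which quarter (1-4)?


Month: August (month 8)
Q1: January-March (months 1-3)
Q2: April-June (months 4-6)
Q3: July-September (months 7-9)
Q4: October-December (months 10-12)
Month 8 falls in Q3

3


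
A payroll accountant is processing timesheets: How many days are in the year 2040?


Year: 2040
Check leap year rules:
Divisible by 4? Yes
Divisible by 100? No
2040 is a leap year
Days: 366

366


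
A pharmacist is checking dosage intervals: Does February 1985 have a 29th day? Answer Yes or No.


Year: 1985
Divisible by 4? 1985 / 4 = 496.25 -> No
Not divisible by 4, so NOT a leap year

No


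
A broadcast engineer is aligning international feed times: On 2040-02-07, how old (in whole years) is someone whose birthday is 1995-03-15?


Birth: 1995-03-15
Reference: 2040-02-07
Year difference: 2040 - 1995 = 45
Has birthday (03-15) occurred by 02-07? No
Birthday not yet reached this year -> subtract 1
Age in full years: 44

44


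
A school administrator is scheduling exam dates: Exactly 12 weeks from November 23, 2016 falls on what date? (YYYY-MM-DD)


Start: 2016-11-23
Weeks to add: 12
Convert to days: 12 x 7 = 84 days
Add 84 days to 2016-11-23
Result: 2017-02-15

2017-02-15


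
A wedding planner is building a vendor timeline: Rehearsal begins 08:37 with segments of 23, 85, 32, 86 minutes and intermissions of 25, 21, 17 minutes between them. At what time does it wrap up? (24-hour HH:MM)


Start: 08:37 = 517 min from midnight
  after task 1 (23 min): 09:00
  after break (25 min): 09:25
  after task 2 (85 min): 10:50
  after break (21 min): 11:11
  after task 3 (32 min): 11:43
  after break (17 min): 12:00
  after task 4 (86 min): 13:26
Total elapsed: 289 minutes
End time: 13:26

13:26


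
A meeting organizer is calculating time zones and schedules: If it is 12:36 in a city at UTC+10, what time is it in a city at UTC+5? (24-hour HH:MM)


Local time: 12:36 at UTC+10 (offset 10h)
Target zone: UTC+5 (offset 5h)
Difference: 5 - (10) = -5 hours
Calculation: 12 + (-5) = 7
Result: 07:36

07:36


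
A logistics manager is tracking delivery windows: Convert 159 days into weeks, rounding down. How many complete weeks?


Total days: 159
Days per week: 7
Division: 159 / 7 = 22 remainder 5
Complete weeks: 22
Remaining days: 5

22


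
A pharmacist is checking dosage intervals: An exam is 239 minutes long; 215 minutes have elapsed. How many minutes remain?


Total budget: 239 minutes
Time used: 215 minutes
Remaining: 239 - 215 = 24 minutes
Percent used: 90.0%
Percent remaining: 10.0%

24


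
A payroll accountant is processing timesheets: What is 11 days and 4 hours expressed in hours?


Days: 11
Extra hours: 4
Hours per day: 24
Days to hours: 11 x 24 = 264
Total: 264 + 4 = 268

268


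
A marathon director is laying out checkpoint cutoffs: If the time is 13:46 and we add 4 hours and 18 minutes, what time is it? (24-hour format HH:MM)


Start time: 13:46
Adding: 4 hours 18 minutes
Minutes: 46 + 18 = 64
Minute overflow: 64 >= 60, so carry 1 hour, minutes = 4
Hours: 13 + 4 + 1 = 18
Result: 18:04

18:04


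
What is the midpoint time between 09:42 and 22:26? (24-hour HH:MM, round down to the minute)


Start time: 09:42 = 582 minutes from midnight
End time: 22:26 = 1346 minutes from midnight
Sum: 582 + 1346 = 1928
Midpoint: 1928 / 2 = 964 minutes
Convert: 964 / 60 = 16 hours, 4 minutes
Result: 16:04

16:04


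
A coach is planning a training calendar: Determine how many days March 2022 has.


Month: March
Year: 2022
March is a 31-day month
Total: 31 days

31


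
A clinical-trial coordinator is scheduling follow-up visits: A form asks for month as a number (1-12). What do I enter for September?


Calendar month order:
8. August
9. September <--
10. October
September is month number 9

9


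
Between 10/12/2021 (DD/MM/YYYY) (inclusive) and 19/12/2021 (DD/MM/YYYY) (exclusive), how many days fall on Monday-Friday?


Start: 2021-12-10 (Friday)
End (exclusive): 2021-12-19 (Sunday)
Total calendar days: 9
Full weeks: 9 // 7 = 1 -> 5 weekdays
Remaining 2 days starting on Friday:
  Fri(w), Sat(-) -> 1 weekdays
Total business days: 5 + 1 = 6

6


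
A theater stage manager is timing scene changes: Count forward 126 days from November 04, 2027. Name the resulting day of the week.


Start: 2027-11-04 (Thursday)
Step 1 - find target date: add 126 days
  2027-11-04 + 126 days = 2028-03-09
Step 2 - day of week:
  126 mod 7 = 0
  Thursday + 0 days -> Thursday
Result: Thursday (2028-03-09)

Thursday


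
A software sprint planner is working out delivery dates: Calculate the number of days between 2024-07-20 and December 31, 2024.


Start: July 20, 2024
End: December 31, 2024
Days left in July: 11
August: 31
September: 30
October: 31
November: 30
... plus remaining months
Sum of remaining months: 153
Total: 11 + 153 = 164

164


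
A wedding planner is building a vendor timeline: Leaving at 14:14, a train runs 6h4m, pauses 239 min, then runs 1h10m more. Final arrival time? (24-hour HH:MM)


Depart: 14:14
Leg 1: +364 min -> 20:18
Layover: +239 min -> 00:17
Leg 2: +70 min -> 01:27
Total travel: 673 minutes = 11h 13m
Arrival: 01:27

01:27


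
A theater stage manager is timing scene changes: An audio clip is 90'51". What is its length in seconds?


Minutes: 90
Seconds: 51
Convert minutes to seconds: 90 x 60 = 5400
Add remaining seconds: 5400 + 51 = 5451

5451


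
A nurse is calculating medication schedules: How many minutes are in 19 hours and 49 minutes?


Hours: 19
Extra minutes: 49
Minutes per hour: 60
Hours to minutes: 19 x 60 = 1140
Total: 1140 + 49 = 1189

1189


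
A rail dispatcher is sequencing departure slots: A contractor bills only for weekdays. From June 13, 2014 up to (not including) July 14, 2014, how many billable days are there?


Start: 2014-06-13 (Friday)
End (exclusive): 2014-07-14 (Monday)
Total calendar days: 31
Full weeks: 31 // 7 = 4 -> 20 weekdays
Remaining 3 days starting on Friday:
  Fri(w), Sat(-), Sun(-) -> 1 weekdays
Total business days: 20 + 1 = 21

21


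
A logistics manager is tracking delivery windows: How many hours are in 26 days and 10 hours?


Days: 26
Extra hours: 10
Hours per day: 24
Days to hours: 26 x 24 = 624
Total: 624 + 10 = 634

634


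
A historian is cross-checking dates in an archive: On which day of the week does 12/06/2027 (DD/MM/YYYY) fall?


Date: 2027-06-12
January 1, 2027 is a Friday
Day of year: 163
Offset from Jan 1: 162 days
162 mod 7 = 1
Result: Saturday

Saturday


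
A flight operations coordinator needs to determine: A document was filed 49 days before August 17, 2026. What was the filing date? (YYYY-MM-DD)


Start: 2026-08-17
Subtracting 49 days
Days already passed in August: 17
After going back through August: 32 more days to subtract
July 2026: 31 days, 1 remaining
June 2026 has 30 days, need 1
Result: 2026-06-29

2026-06-29


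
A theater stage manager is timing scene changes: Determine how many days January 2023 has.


Month: January
Year: 2023
January is a 31-day month
Total: 31 days

31


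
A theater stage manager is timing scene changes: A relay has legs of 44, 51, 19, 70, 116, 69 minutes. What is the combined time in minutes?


Durations: 44, 51, 19, 70, 116, 69
Running sum: 44
+ 51 = 95
+ 19 = 114
+ 70 = 184
+ 116 = 300
+ 69 = 369
Total duration: 369 minutes
That is 6 hours and 9 minutes

369


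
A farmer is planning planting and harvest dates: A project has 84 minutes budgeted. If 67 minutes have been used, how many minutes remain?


Total budget: 84 minutes
Time used: 67 minutes
Remaining: 84 - 67 = 17 minutes
Percent used: 79.8%
Percent remaining: 20.2%

17


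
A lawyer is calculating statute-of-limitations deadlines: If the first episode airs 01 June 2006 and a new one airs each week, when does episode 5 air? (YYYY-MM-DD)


First occurrence: 2006-06-01 (occurrence 1)
Each occurrence is 7 days after the previous.
Occurrence 5 is 4 weeks after the first.
4 weeks = 28 days
2006-06-01 + 28 days = 2006-06-29

2006-06-29


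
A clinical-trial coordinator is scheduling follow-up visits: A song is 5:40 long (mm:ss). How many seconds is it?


Minutes: 5
Extra seconds: 40
Seconds per minute: 60
Minutes to seconds: 5 x 60 = 300
Total: 300 + 40 = 340

340


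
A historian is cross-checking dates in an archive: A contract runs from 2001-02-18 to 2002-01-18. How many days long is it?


Start date: 2001-02-18
End date: 2002-01-18
Feb 2001: +11 days
Mar 2001: +31 days
Apr 2001: +30 days
... (9 more months)
Total: 334 days

334


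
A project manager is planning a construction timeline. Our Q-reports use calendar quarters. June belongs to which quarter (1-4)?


Month: June (month 6)
Q1: January-March (months 1-3)
Q2: April-June (months 4-6)
Q3: July-September (months 7-9)
Q4: October-December (months 10-12)
Month 6 falls in Q2

2


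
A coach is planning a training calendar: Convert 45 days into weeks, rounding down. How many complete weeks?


Total days: 45
Days per week: 7
Division: 45 / 7 = 6 remainder 3
Complete weeks: 6
Remaining days: 3

6


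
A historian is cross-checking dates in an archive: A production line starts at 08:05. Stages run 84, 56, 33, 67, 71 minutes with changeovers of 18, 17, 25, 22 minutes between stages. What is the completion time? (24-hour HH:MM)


Start: 08:05 = 485 min from midnight
  after task 1 (84 min): 09:29
  after break (18 min): 09:47
  after task 2 (56 min): 10:43
  after break (17 min): 11:00
  after task 3 (33 min): 11:33
  after break (25 min): 11:58
  after task 4 (67 min): 13:05
  after break (22 min): 13:27
  after task 5 (71 min): 14:38
Total elapsed: 393 minutes
End time: 14:38

14:38


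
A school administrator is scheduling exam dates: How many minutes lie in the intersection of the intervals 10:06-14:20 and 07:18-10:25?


Interval A: [606, 860] minutes from midnight
Interval B: [438, 625] minutes from midnight
Overlap start = max(606, 438) = 606
Overlap end = min(860, 625) = 625
Overlap = 625 - 606 = 19 minutes

19


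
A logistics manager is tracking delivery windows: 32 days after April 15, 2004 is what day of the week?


Start: 2004-04-15 (Thursday)
Step 1 - find target date: add 32 days
  2004-04-15 + 32 days = 2004-05-17
Step 2 - day of week:
  32 mod 7 = 4
  Thursday + 4 days -> Monday
Result: Monday (2004-05-17)

Monday


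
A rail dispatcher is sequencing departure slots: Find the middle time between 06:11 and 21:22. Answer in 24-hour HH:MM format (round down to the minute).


Start time: 06:11 = 371 minutes from midnight
End time: 21:22 = 1282 minutes from midnight
Sum: 371 + 1282 = 1653
Midpoint: 1653 / 2 = 826 minutes
Convert: 826 / 60 = 13 hours, 46 minutes
Result: 13:46

13:46


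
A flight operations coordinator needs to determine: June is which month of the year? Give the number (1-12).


Calendar month order:
5. May
6. June <--
7. July
June is month number 6

6


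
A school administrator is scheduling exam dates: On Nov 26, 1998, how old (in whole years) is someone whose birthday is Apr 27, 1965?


Birth: 1965-04-27
Reference: 1998-11-26
Year difference: 1998 - 1965 = 33
Has birthday (04-27) occurred by 11-26? Yes
Age in full years: 33

33


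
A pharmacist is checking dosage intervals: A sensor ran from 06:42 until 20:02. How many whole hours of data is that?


Start: 06:42
End: 20:02
Hour difference: 20 - 6 = 14 hours
Minute difference: 2 - 42 = -40 minutes
Total minutes: 800
Complete hours: 800 / 60 = 13 (remainder 20)

13


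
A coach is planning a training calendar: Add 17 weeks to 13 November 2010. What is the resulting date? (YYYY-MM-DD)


Start: 2010-11-13
Weeks to add: 17
Convert to days: 17 x 7 = 119 days
Add 119 days to 2010-11-13
Result: 2011-03-12

2011-03-12


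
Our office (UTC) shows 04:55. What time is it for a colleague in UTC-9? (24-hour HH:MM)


Local time: 04:55 at UTC (offset 0h)
Target zone: UTC-9 (offset -9h)
Difference: -9 - (0) = -9 hours
Calculation: 4 + (-9) = -5
Wraparound: (-5) mod 24 = 19
Result: 19:55

19:55


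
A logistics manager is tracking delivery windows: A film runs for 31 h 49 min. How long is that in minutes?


Hours: 31
Minutes: 49
Convert hours to minutes: 31 x 60 = 1860
Add remaining minutes: 1860 + 49 = 1909

1909


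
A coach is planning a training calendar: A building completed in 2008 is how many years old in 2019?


Birth year: 2008
Current year: 2019
Age = current year - birth year
Age = 2019 - 2008 = 11

11


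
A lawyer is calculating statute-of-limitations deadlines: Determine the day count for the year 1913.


Year: 1913
Check leap year rules:
Divisible by 4? No
1913 is not a leap year
Days: 365

365


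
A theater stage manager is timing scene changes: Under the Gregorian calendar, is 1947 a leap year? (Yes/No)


Year: 1947
Divisible by 4? 1947 / 4 = 486.75 -> No
Not divisible by 4, so NOT a leap year

No


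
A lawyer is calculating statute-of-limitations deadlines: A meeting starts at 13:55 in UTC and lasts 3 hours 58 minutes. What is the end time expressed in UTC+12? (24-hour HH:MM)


Start: 13:55 in UTC
Step 1 - add duration:
  minutes: 55 + 58 = 113 (carry 1h)
  hours: 13 + 3 + 1 = 17
  end in UTC: 17:53
Step 2 - convert UTC -> UTC+12:
  offset difference: 12 - (0) = 12 hours
  17 + (12) = 29 -> mod 24 = 5
Result: 05:53 in UTC+12

05:53


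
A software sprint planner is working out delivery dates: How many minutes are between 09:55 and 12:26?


Start time: 09:55 = 595 minutes from midnight
End time: 12:26 = 746 minutes from midnight
Difference: 746 - 595 = 151 minutes
That is 2 hours and 31 minutes

151


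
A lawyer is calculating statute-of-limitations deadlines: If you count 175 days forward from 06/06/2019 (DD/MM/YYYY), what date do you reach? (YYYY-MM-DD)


Start: 2019-06-06
Adding 175 days
Days remaining in June: 24
After June: 151 days still to add
July 2019: 31 days, 120 remaining
August 2019: 31 days, 89 remaining
September 2019: 30 days, 59 remaining
October 2019: 31 days, 28 remaining
Result: 2019-11-28

2019-11-28


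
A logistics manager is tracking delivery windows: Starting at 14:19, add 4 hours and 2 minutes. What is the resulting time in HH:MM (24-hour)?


Start time: 14:19
Adding: 4 hours 2 minutes
Minutes: 19 + 2 = 21
Hours: 14 + 4 + 0 = 18
Result: 18:21

18:21


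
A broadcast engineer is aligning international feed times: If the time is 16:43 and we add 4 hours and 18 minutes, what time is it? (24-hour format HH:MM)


Start time: 16:43
Adding: 4 hours 18 minutes
Minutes: 43 + 18 = 61
Minute overflow: 61 >= 60, so carry 1 hour, minutes = 1
Hours: 16 + 4 + 1 = 21
Result: 21:01

21:01


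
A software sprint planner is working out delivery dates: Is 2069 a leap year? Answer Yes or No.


Year: 2069
Divisible by 4? 2069 / 4 = 517.25 -> No
Not divisible by 4, so NOT a leap year

No


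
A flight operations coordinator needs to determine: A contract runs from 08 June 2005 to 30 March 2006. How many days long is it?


Start date: 2005-06-08
End date: 2006-03-30
Jun 2005: +23 days
Jul 2005: +31 days
Aug 2005: +31 days
... (7 more months)
Total: 295 days

295


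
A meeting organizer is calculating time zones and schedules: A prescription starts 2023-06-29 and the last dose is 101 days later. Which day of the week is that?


Start: 2023-06-29 (Thursday)
Step 1 - find target date: add 101 days
  2023-06-29 + 101 days = 2023-10-08
Step 2 - day of week:
  101 mod 7 = 3
  Thursday + 3 days -> Sunday
Result: Sunday (2023-10-08)

Sunday


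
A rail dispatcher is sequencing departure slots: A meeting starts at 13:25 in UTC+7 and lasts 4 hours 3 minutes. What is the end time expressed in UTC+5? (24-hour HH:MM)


Start: 13:25 in UTC+7
Step 1 - add duration:
  minutes: 25 + 3 = 28
  hours: 13 + 4 + 0 = 17
  end in UTC+7: 17:28
Step 2 - convert UTC+7 -> UTC+5:
  offset difference: 5 - (7) = -2 hours
  17 + (-2) = 15 -> mod 24 = 15
Result: 15:28 in UTC+5

15:28


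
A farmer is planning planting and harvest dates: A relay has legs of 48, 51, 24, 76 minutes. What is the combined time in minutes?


Durations: 48, 51, 24, 76
Running sum: 48
+ 51 = 99
+ 24 = 123
+ 76 = 199
Total duration: 199 minutes
That is 3 hours and 19 minutes

199


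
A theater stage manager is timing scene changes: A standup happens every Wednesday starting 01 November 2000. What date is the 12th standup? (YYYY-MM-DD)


First occurrence: 2000-11-01 (occurrence 1)
Each occurrence is 7 days after the previous.
Occurrence 12 is 11 weeks after the first.
11 weeks = 77 days
2000-11-01 + 77 days = 2001-01-17

2001-01-17


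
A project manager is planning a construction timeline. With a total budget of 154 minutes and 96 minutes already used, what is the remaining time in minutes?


Total budget: 154 minutes
Time used: 96 minutes
Remaining: 154 - 96 = 58 minutes
Percent used: 62.3%
Percent remaining: 37.7%

58


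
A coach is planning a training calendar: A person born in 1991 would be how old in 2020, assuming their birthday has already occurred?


Birth year: 1991
Current year: 2020
Age = current year - birth year
Age = 2020 - 1991 = 29

29


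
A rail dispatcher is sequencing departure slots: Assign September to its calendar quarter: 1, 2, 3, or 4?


Month: September (month 9)
Q1: January-March (months 1-3)
Q2: April-June (months 4-6)
Q3: July-September (months 7-9)
Q4: October-December (months 10-12)
Month 9 falls in Q3

3


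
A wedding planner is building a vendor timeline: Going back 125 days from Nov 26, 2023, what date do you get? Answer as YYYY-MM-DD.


Start: 2023-11-26
Subtracting 125 days
Days already passed in November: 26
After going back through November: 99 more days to subtract
October 2023: 31 days, 68 remaining
September 2023: 30 days, 38 remaining
August 2023: 31 days, 7 remaining
July 2023 has 31 days, need 7
Result: 2023-07-24

2023-07-24


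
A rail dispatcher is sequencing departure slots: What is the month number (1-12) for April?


Calendar month order:
3. March
4. April <--
5. May
April is month number 4

4


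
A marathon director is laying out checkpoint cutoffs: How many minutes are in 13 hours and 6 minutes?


Hours: 13
Minutes: 6
Convert hours to minutes: 13 x 60 = 780
Add remaining minutes: 780 + 6 = 786

786


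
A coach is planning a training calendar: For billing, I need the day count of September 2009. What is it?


Month: September
Year: 2009
September is a 30-day month
Total: 30 days

30


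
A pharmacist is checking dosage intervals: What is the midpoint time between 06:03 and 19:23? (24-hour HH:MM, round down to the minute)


Start time: 06:03 = 363 minutes from midnight
End time: 19:23 = 1163 minutes from midnight
Sum: 363 + 1163 = 1526
Midpoint: 1526 / 2 = 763 minutes
Convert: 763 / 60 = 12 hours, 43 minutes
Result: 12:43

12:43


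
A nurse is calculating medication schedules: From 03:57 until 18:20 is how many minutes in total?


Start time: 03:57 = 237 minutes from midnight
End time: 18:20 = 1100 minutes from midnight
Difference: 1100 - 237 = 863 minutes
That is 14 hours and 23 minutes

863


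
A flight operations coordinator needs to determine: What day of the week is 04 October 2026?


Date: 2026-10-04
January 1, 2026 is a Thursday
Day of year: 277
Offset from Jan 1: 276 days
276 mod 7 = 3
Result: Sunday

Sunday


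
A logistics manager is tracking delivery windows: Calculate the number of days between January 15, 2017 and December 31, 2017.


Start: January 15, 2017
End: December 31, 2017
Days left in January: 16
February: 28
March: 31
April: 30
May: 31
... plus remaining months
Sum of remaining months: 334
Total: 16 + 334 = 350

350


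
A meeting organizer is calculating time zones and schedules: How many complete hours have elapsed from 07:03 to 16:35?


Start: 07:03
End: 16:35
Hour difference: 16 - 7 = 9 hours
Minute difference: 35 - 3 = 32 minutes
Total minutes: 572
Complete hours: 572 / 60 = 9 (remainder 32)

9


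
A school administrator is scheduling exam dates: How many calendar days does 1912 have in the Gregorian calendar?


Year: 1912
Check leap year rules:
Divisible by 4? Yes
Divisible by 100? No
1912 is a leap year
Days: 366

366


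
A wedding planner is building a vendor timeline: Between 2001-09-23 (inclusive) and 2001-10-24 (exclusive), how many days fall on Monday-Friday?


Start: 2001-09-23 (Sunday)
End (exclusive): 2001-10-24 (Wednesday)
Total calendar days: 31
Full weeks: 31 // 7 = 4 -> 20 weekdays
Remaining 3 days starting on Sunday:
  Sun(-), Mon(w), Tue(w) -> 2 weekdays
Total business days: 20 + 2 = 22

22


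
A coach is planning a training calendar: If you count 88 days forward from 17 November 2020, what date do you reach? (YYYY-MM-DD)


Start: 2020-11-17
Adding 88 days
Days remaining in November: 13
After November: 75 days still to add
December 2020: 31 days, 44 remaining
January 2021: 31 days, 13 remaining
February 2021 has 28 days, need 13
Result: 2021-02-13

2021-02-13


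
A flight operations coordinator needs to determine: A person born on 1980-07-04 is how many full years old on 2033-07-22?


Birth: 1980-07-04
Reference: 2033-07-22
Year difference: 2033 - 1980 = 53
Has birthday (07-04) occurred by 07-22? Yes
Age in full years: 53

53


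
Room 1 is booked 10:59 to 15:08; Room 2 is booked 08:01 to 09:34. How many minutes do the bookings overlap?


Interval A: [659, 908] minutes from midnight
Interval B: [481, 574] minutes from midnight
Overlap start = max(659, 481) = 659
Overlap end = min(908, 574) = 574
End <= start, so the intervals do not overlap: 0 minutes

0


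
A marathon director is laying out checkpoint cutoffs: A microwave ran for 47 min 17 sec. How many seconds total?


Minutes: 47
Extra seconds: 17
Seconds per minute: 60
Minutes to seconds: 47 x 60 = 2820
Total: 2820 + 17 = 2837

2837


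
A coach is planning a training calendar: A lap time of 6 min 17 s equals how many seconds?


Minutes: 6
Seconds: 17
Convert minutes to seconds: 6 x 60 = 360
Add remaining seconds: 360 + 17 = 377

377


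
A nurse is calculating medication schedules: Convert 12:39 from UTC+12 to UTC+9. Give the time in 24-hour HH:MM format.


Local time: 12:39 at UTC+12 (offset 12h)
Target zone: UTC+9 (offset 9h)
Difference: 9 - (12) = -3 hours
Calculation: 12 + (-3) = 9
Result: 09:39

09:39


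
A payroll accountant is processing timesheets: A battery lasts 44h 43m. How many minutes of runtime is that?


Hours: 44
Extra minutes: 43
Minutes per hour: 60
Hours to minutes: 44 x 60 = 2640
Total: 2640 + 43 = 2683

2683


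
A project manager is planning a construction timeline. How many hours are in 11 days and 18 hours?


Days: 11
Extra hours: 18
Hours per day: 24
Days to hours: 11 x 24 = 264
Total: 264 + 18 = 282

282


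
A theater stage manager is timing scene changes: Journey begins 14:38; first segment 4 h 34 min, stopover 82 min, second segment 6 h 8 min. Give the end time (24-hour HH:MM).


Depart: 14:38
Leg 1: +274 min -> 19:12
Layover: +82 min -> 20:34
Leg 2: +368 min -> 02:42
Total travel: 724 minutes = 12h 4m
Arrival: 02:42

02:42


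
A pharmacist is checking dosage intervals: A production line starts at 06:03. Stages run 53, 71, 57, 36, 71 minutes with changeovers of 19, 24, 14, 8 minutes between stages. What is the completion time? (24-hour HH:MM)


Start: 06:03 = 363 min from midnight
  after task 1 (53 min): 06:56
  after break (19 min): 07:15
  after task 2 (71 min): 08:26
  after break (24 min): 08:50
  after task 3 (57 min): 09:47
  after break (14 min): 10:01
  after task 4 (36 min): 10:37
  after break (8 min): 10:45
  after task 5 (71 min): 11:56
Total elapsed: 353 minutes
End time: 11:56

11:56


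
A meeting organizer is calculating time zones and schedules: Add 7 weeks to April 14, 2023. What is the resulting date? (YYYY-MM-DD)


Start: 2023-04-14
Weeks to add: 7
Convert to days: 7 x 7 = 49 days
Add 49 days to 2023-04-14
Result: 2023-06-02

2023-06-02


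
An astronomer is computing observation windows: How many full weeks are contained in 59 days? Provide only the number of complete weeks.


Total days: 59
Days per week: 7
Division: 59 / 7 = 8 remainder 3
Complete weeks: 8
Remaining days: 3

8


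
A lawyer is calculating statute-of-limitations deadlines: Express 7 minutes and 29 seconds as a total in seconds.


Minutes: 7
Seconds: 29
Convert minutes to seconds: 7 x 60 = 420
Add remaining seconds: 420 + 29 = 449

449


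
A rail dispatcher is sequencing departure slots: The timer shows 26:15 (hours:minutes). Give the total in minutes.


Hours: 26
Minutes: 15
Convert hours to minutes: 26 x 60 = 1560
Add remaining minutes: 1560 + 15 = 1575

1575


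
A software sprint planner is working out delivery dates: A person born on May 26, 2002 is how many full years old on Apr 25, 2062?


Birth: 2002-05-26
Reference: 2062-04-25
Year difference: 2062 - 2002 = 60
Has birthday (05-26) occurred by 04-25? No
Birthday not yet reached this year -> subtract 1
Age in full years: 59

59


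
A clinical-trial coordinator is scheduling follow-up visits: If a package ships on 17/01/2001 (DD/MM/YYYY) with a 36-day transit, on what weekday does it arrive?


Start: 2001-01-17 (Wednesday)
Step 1 - find target date: add 36 days
  2001-01-17 + 36 days = 2001-02-22
Step 2 - day of week:
  36 mod 7 = 1
  Wednesday + 1 days -> Thursday
Result: Thursday (2001-02-22)

Thursday


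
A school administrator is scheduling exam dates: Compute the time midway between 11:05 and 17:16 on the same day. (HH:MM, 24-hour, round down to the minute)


Start time: 11:05 = 665 minutes from midnight
End time: 17:16 = 1036 minutes from midnight
Sum: 665 + 1036 = 1701
Midpoint: 1701 / 2 = 850 minutes
Convert: 850 / 60 = 14 hours, 10 minutes
Result: 14:10

14:10


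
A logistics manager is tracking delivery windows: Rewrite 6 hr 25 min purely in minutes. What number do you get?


Hours: 6
Extra minutes: 25
Minutes per hour: 60
Hours to minutes: 6 x 60 = 360
Total: 360 + 25 = 385

385


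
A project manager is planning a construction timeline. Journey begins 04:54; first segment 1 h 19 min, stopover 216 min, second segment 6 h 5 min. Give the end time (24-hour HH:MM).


Depart: 04:54
Leg 1: +79 min -> 06:13
Layover: +216 min -> 09:49
Leg 2: +365 min -> 15:54
Total travel: 660 minutes = 11h 0m
Arrival: 15:54

15:54


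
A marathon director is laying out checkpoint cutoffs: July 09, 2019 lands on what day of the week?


Date: 2019-07-09
January 1, 2019 is a Tuesday
Day of year: 190
Offset from Jan 1: 189 days
189 mod 7 = 0
Result: Tuesday

Tuesday


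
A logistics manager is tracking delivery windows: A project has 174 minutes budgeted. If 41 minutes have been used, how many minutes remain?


Total budget: 174 minutes
Time used: 41 minutes
Remaining: 174 - 41 = 133 minutes
Percent used: 23.6%
Percent remaining: 76.4%

133


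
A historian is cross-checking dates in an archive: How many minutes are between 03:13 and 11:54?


Start time: 03:13 = 193 minutes from midnight
End time: 11:54 = 714 minutes from midnight
Difference: 714 - 193 = 521 minutes
That is 8 hours and 41 minutes

521


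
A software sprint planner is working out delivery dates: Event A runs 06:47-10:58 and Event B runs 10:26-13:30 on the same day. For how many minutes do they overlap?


Interval A: [407, 658] minutes from midnight
Interval B: [626, 810] minutes from midnight
Overlap start = max(407, 626) = 626
Overlap end = min(658, 810) = 658
Overlap = 658 - 626 = 32 minutes

32


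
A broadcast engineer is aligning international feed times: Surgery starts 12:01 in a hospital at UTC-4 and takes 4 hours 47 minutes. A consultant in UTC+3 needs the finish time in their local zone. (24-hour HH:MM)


Start: 12:01 in UTC-4
Step 1 - add duration:
  minutes: 1 + 47 = 48
  hours: 12 + 4 + 0 = 16
  end in UTC-4: 16:48
Step 2 - convert UTC-4 -> UTC+3:
  offset difference: 3 - (-4) = 7 hours
  16 + (7) = 23 -> mod 24 = 23
Result: 23:48 in UTC+3

23:48


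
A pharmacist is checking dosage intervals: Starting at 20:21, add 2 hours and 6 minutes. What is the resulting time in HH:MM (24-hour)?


Start time: 20:21
Adding: 2 hours 6 minutes
Minutes: 21 + 6 = 27
Hours: 20 + 2 + 0 = 22
Result: 22:27

22:27


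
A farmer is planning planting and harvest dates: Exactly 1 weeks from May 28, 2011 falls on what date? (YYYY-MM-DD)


Start: 2011-05-28
Weeks to add: 1
Convert to days: 1 x 7 = 7 days
Add 7 days to 2011-05-28
Result: 2011-06-04

2011-06-04


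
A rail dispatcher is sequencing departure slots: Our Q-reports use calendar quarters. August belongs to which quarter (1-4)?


Month: August (month 8)
Q1: January-March (months 1-3)
Q2: April-June (months 4-6)
Q3: July-September (months 7-9)
Q4: October-December (months 10-12)
Month 8 falls in Q3

3


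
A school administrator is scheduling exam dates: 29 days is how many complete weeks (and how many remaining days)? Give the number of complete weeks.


Total days: 29
Days per week: 7
Division: 29 / 7 = 4 remainder 1
Complete weeks: 4
Remaining days: 1

4


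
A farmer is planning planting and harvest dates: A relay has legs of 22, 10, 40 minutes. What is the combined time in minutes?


Durations: 22, 10, 40
Running sum: 22
+ 10 = 32
+ 40 = 72
Total duration: 72 minutes
That is 1 hours and 12 minutes

72


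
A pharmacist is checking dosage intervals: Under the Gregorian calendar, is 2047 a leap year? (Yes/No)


Year: 2047
Divisible by 4? 2047 / 4 = 511.75 -> No
Not divisible by 4, so NOT a leap year

No


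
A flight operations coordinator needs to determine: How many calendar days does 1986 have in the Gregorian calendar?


Year: 1986
Check leap year rules:
Divisible by 4? No
1986 is not a leap year
Days: 365

365


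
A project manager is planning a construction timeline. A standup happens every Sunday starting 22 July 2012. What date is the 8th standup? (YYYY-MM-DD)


First occurrence: 2012-07-22 (occurrence 1)
Each occurrence is 7 days after the previous.
Occurrence 8 is 7 weeks after the first.
7 weeks = 49 days
2012-07-22 + 49 days = 2012-09-09

2012-09-09


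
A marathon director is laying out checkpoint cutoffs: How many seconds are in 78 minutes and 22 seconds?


Minutes: 78
Extra seconds: 22
Seconds per minute: 60
Minutes to seconds: 78 x 60 = 4680
Total: 4680 + 22 = 4702

4702


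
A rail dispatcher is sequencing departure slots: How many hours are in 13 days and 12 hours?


Days: 13
Extra hours: 12
Hours per day: 24
Days to hours: 13 x 24 = 312
Total: 312 + 12 = 324

324


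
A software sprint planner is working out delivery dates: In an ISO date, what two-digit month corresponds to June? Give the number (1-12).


Calendar month order:
5. May
6. June <--
7. July
June is month number 6

6


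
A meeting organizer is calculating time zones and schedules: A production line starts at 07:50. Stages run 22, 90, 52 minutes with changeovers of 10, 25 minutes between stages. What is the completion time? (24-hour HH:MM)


Start: 07:50 = 470 min from midnight
  after task 1 (22 min): 08:12
  after break (10 min): 08:22
  after task 2 (90 min): 09:52
  after break (25 min): 10:17
  after task 3 (52 min): 11:09
Total elapsed: 199 minutes
End time: 11:09

11:09


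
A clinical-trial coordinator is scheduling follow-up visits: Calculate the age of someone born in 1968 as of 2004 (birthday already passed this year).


Birth year: 1968
Current year: 2004
Age = current year - birth year
Age = 2004 - 1968 = 36

36


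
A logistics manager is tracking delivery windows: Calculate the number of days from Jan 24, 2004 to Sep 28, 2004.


Start date: 2004-01-24
End date: 2004-09-28
Jan 2004: +8 days
Feb 2004: +29 days
Mar 2004: +31 days
... (6 more months)
Total: 248 days

248


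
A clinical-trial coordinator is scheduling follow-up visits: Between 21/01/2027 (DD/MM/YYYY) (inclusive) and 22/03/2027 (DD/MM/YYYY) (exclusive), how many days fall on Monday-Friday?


Start: 2027-01-21 (Thursday)
End (exclusive): 2027-03-22 (Monday)
Total calendar days: 60
Full weeks: 60 // 7 = 8 -> 40 weekdays
Remaining 4 days starting on Thursday:
  Thu(w), Fri(w), Sat(-), Sun(-) -> 2 weekdays
Total business days: 40 + 2 = 42

42


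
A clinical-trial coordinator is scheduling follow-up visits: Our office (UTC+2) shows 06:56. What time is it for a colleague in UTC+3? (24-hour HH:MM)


Local time: 06:56 at UTC+2 (offset 2h)
Target zone: UTC+3 (offset 3h)
Difference: 3 - (2) = 1 hours
Calculation: 6 + (1) = 7
Result: 07:56

07:56


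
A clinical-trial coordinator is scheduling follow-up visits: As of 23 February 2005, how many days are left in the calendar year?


Start: February 23, 2005
End: December 31, 2005
Days left in February: 5
March: 31
April: 30
May: 31
June: 30
... plus remaining months
Sum of remaining months: 306
Total: 5 + 306 = 311

311


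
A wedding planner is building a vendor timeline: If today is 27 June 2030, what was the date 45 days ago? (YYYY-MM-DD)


Start: 2030-06-27
Subtracting 45 days
Days already passed in June: 27
After going back through June: 18 more days to subtract
May 2030 has 31 days, need 18
Result: 2030-05-13

2030-05-13


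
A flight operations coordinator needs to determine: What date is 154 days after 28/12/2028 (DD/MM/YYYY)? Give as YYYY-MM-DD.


Start: 2028-12-28
Adding 154 days
Days remaining in December: 3
After December: 151 days still to add
January 2029: 31 days, 120 remaining
February 2029: 28 days, 92 remaining
March 2029: 31 days, 61 remaining
April 2029: 30 days, 31 remaining
Result: 2029-05-31

2029-05-31


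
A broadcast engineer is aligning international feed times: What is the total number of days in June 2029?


Month: June
Year: 2029
June is a 30-day month
Total: 30 days

30


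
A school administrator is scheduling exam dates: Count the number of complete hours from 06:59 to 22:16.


Start: 06:59
End: 22:16
Hour difference: 22 - 6 = 16 hours
Minute difference: 16 - 59 = -43 minutes
Total minutes: 917
Complete hours: 917 / 60 = 15 (remainder 17)

15


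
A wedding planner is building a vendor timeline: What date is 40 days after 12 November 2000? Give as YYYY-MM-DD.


Start: 2000-11-12
Adding 40 days
Days remaining in November: 18
After November: 22 days still to add
December 2000 has 31 days, need 22
Result: 2000-12-22

2000-12-22


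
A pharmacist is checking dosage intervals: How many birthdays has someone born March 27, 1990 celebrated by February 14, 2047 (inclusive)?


Birth: 1990-03-27
Reference: 2047-02-14
Year difference: 2047 - 1990 = 57
Has birthday (03-27) occurred by 02-14? No
Birthday not yet reached this year -> subtract 1
Age in full years: 56

56


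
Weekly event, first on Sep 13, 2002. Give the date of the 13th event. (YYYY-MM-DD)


First occurrence: 2002-09-13 (occurrence 1)
Each occurrence is 7 days after the previous.
Occurrence 13 is 12 weeks after the first.
12 weeks = 84 days
2002-09-13 + 84 days = 2002-12-06

2002-12-06


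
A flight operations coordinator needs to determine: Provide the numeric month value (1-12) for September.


Calendar month order:
8. August
9. September <--
10. October
September is month number 9

9


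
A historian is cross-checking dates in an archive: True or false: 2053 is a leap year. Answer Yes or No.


Year: 2053
Divisible by 4? 2053 / 4 = 513.25 -> No
Not divisible by 4, so NOT a leap year

No


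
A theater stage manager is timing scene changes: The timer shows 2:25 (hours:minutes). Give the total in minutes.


Hours: 2
Minutes: 25
Convert hours to minutes: 2 x 60 = 120
Add remaining minutes: 120 + 25 = 145

145


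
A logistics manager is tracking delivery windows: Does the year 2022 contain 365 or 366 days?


Year: 2022
Check leap year rules:
Divisible by 4? No
2022 is not a leap year
Days: 365

365


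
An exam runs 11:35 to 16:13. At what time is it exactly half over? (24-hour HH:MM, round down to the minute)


Start time: 11:35 = 695 minutes from midnight
End time: 16:13 = 973 minutes from midnight
Sum: 695 + 973 = 1668
Midpoint: 1668 / 2 = 834 minutes
Convert: 834 / 60 = 13 hours, 54 minutes
Result: 13:54

13:54


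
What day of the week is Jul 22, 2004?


Date: 2004-07-22
January 1, 2004 is a Thursday
Day of year: 204
Offset from Jan 1: 203 days
203 mod 7 = 0
Result: Thursday

Thursday


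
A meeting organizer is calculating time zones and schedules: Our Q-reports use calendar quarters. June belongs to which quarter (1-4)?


Month: June (month 6)
Q1: January-March (months 1-3)
Q2: April-June (months 4-6)
Q3: July-September (months 7-9)
Q4: October-December (months 10-12)
Month 6 falls in Q2

2
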